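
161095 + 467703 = 628798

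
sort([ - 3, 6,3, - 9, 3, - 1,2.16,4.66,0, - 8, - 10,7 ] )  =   [ - 10, - 9, - 8, - 3, - 1, 0,2.16,3,3,4.66,6, 7 ]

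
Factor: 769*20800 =2^6*5^2 * 13^1*769^1 = 15995200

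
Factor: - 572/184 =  - 143/46  =  - 2^(-1 ) * 11^1*13^1*23^(-1 ) 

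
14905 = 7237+7668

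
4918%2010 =898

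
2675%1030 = 615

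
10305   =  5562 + 4743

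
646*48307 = 31206322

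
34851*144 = 5018544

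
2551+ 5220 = 7771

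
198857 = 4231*47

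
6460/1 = 6460 = 6460.00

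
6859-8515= - 1656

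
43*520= 22360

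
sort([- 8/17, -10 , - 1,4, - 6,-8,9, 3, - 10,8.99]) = [ - 10, - 10,  -  8, - 6, - 1, - 8/17,3, 4, 8.99,  9]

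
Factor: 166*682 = 2^2  *11^1*31^1 * 83^1=113212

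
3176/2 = 1588 = 1588.00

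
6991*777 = 5432007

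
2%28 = 2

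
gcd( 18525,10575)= 75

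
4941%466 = 281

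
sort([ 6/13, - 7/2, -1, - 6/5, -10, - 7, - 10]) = [ -10, - 10, - 7,-7/2 ,  -  6/5, - 1, 6/13] 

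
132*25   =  3300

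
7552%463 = 144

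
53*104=5512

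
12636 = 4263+8373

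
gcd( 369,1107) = 369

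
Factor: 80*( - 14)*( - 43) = 2^5*5^1*7^1*43^1 = 48160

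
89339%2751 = 1307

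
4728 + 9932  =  14660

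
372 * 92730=34495560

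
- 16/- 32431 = 16/32431 = 0.00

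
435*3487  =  1516845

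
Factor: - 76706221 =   -  76706221^1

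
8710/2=4355 =4355.00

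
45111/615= 15037/205 = 73.35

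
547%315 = 232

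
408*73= 29784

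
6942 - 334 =6608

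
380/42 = 9+1/21 = 9.05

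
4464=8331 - 3867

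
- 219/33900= -1 + 11227/11300 = -0.01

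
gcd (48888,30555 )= 6111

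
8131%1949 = 335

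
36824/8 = 4603= 4603.00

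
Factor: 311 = 311^1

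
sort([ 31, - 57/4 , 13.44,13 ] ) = [ - 57/4 , 13,13.44, 31 ]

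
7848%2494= 366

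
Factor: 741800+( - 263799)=478001^1= 478001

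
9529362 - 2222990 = 7306372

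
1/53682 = 1/53682 = 0.00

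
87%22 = 21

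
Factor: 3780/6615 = 2^2*7^( -1) = 4/7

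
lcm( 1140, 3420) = 3420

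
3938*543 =2138334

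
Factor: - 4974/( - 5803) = 6/7 = 2^1*3^1*7^(  -  1 )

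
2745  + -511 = 2234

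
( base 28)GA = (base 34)DG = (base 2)111001010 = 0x1ca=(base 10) 458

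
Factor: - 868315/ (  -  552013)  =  5^1*11^ ( - 1)*67^( - 1)*107^( - 1)*24809^1 = 124045/78859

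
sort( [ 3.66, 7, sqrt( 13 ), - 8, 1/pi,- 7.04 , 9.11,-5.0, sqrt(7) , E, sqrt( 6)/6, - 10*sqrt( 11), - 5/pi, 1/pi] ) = [- 10*sqrt( 11 ), - 8, - 7.04,  -  5.0, - 5/pi, 1/pi, 1/pi,  sqrt ( 6) /6, sqrt(7),E, sqrt( 13), 3.66,7,9.11]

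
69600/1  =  69600 = 69600.00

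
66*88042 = 5810772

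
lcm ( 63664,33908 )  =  3119536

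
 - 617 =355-972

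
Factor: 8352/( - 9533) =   -  2^5*3^2*29^1* 9533^( - 1) 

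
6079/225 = 6079/225 = 27.02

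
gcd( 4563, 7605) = 1521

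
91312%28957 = 4441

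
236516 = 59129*4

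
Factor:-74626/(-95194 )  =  37313/47597 = 11^( - 1) * 4327^(-1 ) * 37313^1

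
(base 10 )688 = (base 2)1010110000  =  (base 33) ks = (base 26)10C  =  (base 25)12D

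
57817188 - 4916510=52900678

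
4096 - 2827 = 1269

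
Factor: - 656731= -47^1*89^1*157^1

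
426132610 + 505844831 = 931977441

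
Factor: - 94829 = -7^1*19^1*23^1*31^1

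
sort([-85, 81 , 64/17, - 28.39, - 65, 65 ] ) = [ - 85 ,-65 , - 28.39  ,  64/17,65,81] 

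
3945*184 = 725880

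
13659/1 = 13659 = 13659.00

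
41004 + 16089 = 57093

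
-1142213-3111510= -4253723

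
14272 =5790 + 8482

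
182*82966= 15099812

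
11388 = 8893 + 2495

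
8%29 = 8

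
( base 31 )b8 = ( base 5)2344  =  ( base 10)349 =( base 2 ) 101011101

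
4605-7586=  -2981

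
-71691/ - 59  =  71691/59 =1215.10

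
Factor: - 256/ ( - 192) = 4/3 = 2^2*3^(- 1) 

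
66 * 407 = 26862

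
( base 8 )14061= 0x1831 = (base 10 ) 6193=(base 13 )2A85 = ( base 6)44401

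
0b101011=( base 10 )43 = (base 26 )1H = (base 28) 1f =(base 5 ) 133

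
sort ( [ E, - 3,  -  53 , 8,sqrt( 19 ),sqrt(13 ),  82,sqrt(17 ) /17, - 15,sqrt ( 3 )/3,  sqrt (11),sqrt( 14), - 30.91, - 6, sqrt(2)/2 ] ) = [ - 53, - 30.91, - 15, - 6, - 3,sqrt(17) /17,sqrt( 3) /3, sqrt( 2 ) /2,E, sqrt(11 ), sqrt (13), sqrt(14),sqrt (19),8, 82] 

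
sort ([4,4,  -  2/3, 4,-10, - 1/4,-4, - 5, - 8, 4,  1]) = [-10,  -  8, - 5,-4,- 2/3, - 1/4,1, 4, 4,4, 4]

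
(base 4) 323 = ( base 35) 1o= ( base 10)59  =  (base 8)73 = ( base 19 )32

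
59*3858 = 227622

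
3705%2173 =1532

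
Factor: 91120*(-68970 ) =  - 6284546400 = -  2^5*3^1*5^2*11^2*17^1 * 19^1* 67^1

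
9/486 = 1/54  =  0.02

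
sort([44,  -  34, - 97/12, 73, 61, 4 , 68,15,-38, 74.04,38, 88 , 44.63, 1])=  [  -  38, - 34,-97/12,  1, 4  ,  15, 38, 44 , 44.63,61 , 68, 73, 74.04,  88] 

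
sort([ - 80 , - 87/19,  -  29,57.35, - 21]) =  [-80,  -  29, - 21, - 87/19,57.35 ]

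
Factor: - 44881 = -37^1*1213^1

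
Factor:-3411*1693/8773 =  - 3^2*31^( - 1)*283^(- 1 ) * 379^1*1693^1 = - 5774823/8773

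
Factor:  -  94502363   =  -1489^1 * 63467^1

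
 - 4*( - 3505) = 14020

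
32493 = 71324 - 38831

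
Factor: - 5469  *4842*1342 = -2^2*3^3*11^1*61^1 * 269^1 *1823^1 = - 35537365116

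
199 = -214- - 413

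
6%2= 0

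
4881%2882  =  1999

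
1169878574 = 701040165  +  468838409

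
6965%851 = 157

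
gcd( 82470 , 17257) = 1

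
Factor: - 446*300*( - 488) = 2^6*3^1*5^2*61^1*223^1 = 65294400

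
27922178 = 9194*3037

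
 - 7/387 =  - 7/387 = - 0.02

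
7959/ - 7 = - 1137/1 =- 1137.00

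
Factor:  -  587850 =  - 2^1*3^1*5^2*3919^1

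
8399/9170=8399/9170= 0.92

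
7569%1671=885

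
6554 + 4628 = 11182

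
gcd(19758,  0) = 19758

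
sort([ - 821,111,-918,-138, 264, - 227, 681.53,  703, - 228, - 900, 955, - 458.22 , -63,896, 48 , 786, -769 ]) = [ - 918, - 900 , - 821,-769, - 458.22, -228, - 227,-138, - 63, 48, 111,264,  681.53,703,786,896, 955 ]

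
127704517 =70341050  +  57363467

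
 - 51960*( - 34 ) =1766640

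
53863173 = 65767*819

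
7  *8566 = 59962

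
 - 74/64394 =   -  37/32197 = - 0.00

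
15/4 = 3 + 3/4 = 3.75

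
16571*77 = 1275967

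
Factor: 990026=2^1 * 73^1*6781^1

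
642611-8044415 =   -  7401804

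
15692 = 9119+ 6573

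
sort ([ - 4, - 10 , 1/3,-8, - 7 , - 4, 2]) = [  -  10, - 8,-7, -4,- 4,  1/3,2] 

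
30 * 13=390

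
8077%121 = 91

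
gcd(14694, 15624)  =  186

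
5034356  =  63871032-58836676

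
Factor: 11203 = 17^1*659^1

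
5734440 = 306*18740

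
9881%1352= 417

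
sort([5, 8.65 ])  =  [ 5,8.65]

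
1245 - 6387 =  - 5142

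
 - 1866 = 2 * ( - 933) 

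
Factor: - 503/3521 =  - 7^( - 1) = - 1/7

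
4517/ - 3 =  - 4517/3 = - 1505.67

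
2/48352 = 1/24176 = 0.00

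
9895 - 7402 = 2493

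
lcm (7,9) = 63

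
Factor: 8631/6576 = 2^ ( -4 )*3^1*7^1 = 21/16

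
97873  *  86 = 8417078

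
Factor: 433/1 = 433^1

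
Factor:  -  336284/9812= - 377/11 = - 11^( - 1)*13^1 * 29^1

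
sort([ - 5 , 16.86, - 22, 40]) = [ - 22, - 5,16.86 , 40 ] 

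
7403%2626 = 2151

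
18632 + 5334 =23966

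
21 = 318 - 297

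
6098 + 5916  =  12014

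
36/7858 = 18/3929= 0.00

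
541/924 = 541/924 =0.59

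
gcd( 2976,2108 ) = 124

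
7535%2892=1751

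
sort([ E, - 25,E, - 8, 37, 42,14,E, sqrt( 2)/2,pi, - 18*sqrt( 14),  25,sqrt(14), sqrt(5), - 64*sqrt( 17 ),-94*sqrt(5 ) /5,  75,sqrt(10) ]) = [ - 64*sqrt(17),  -  18*sqrt( 14 ), - 94*sqrt ( 5 ) /5, - 25, - 8,sqrt( 2)/2,sqrt( 5 ),E,E, E, pi, sqrt(10),sqrt( 14 ),14,25, 37, 42,75]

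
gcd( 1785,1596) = 21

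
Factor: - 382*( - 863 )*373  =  2^1*191^1*373^1*863^1 = 122965418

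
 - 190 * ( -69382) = 13182580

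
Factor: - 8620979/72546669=-3^(-2) * 13^( - 1)*23^( - 1)*131^1*26959^(-1)*65809^1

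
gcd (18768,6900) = 276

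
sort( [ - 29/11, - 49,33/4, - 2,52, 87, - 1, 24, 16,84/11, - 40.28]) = [ - 49, - 40.28, - 29/11, - 2, - 1,84/11,33/4,16,24, 52,87] 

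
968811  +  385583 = 1354394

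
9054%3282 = 2490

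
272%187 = 85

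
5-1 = 4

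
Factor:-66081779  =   - 66081779^1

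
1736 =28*62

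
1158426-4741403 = -3582977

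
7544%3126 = 1292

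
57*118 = 6726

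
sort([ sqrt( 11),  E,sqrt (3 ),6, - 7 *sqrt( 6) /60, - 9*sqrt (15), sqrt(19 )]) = [-9*sqrt( 15 ), - 7*sqrt( 6 )/60 , sqrt( 3),E, sqrt( 11) , sqrt( 19 ),6] 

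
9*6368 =57312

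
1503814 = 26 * 57839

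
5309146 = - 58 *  (  -  91537)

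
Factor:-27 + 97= 2^1*5^1*7^1 = 70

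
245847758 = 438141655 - 192293897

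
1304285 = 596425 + 707860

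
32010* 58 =1856580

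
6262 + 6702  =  12964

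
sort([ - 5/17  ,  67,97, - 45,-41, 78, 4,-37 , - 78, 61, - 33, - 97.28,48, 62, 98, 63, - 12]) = [ - 97.28 , - 78,-45, - 41 , - 37, - 33, - 12, - 5/17,4, 48,61, 62, 63,67 , 78, 97,98]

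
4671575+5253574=9925149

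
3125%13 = 5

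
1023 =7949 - 6926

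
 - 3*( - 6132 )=18396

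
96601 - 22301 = 74300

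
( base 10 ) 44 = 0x2c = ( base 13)35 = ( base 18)28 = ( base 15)2e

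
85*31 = 2635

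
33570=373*90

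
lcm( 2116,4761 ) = 19044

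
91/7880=91/7880 = 0.01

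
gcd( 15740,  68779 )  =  1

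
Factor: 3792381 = 3^1*19^1*66533^1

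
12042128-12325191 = - 283063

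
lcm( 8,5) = 40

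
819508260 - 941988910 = - 122480650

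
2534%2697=2534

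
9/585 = 1/65 = 0.02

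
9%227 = 9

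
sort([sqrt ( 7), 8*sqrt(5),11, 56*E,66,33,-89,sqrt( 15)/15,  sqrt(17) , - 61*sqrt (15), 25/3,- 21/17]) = [-61*sqrt(15),-89,-21/17,sqrt(15) /15, sqrt(7),sqrt(17),25/3, 11,8 * sqrt(5), 33, 66,56*E] 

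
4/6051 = 4/6051 = 0.00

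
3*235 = 705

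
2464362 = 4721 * 522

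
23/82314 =23/82314 = 0.00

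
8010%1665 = 1350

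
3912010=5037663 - 1125653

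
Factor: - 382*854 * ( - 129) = 2^2 * 3^1 * 7^1*43^1*61^1*191^1 = 42083412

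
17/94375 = 17/94375= 0.00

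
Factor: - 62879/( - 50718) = 2^( - 1 )*3^( - 1 )*79^ ( - 1)*107^( - 1 )*227^1* 277^1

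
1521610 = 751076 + 770534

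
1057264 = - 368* (-2873)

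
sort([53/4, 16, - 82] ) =[- 82, 53/4, 16 ] 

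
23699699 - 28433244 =-4733545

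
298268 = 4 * 74567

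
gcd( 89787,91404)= 3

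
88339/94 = 88339/94= 939.78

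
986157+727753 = 1713910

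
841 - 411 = 430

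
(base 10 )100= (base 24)44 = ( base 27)3J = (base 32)34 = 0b1100100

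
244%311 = 244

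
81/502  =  81/502 = 0.16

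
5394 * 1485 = 8010090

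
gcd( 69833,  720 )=1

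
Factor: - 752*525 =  - 2^4*3^1*5^2*7^1*47^1 =- 394800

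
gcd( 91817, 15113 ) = 17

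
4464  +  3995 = 8459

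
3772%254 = 216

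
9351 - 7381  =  1970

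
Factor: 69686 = 2^1*34843^1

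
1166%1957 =1166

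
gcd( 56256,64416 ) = 96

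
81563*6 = 489378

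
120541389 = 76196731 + 44344658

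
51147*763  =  39025161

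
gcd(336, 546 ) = 42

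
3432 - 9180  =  -5748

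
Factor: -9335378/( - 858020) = 2^(-1) *5^( - 1)  *13^1*23^1 * 67^1 * 233^1*42901^( - 1) = 4667689/429010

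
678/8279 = 678/8279 = 0.08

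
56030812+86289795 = 142320607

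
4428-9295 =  - 4867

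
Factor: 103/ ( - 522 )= -2^ ( - 1)*3^( - 2 )*29^ (  -  1)*103^1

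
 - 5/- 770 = 1/154 = 0.01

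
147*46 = 6762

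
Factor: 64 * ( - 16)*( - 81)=2^10*3^4= 82944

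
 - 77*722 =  - 55594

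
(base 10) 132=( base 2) 10000100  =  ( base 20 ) 6C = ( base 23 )5H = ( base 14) 96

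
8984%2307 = 2063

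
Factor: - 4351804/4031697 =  - 2^2*3^( - 1 )*541^1*2011^1*1343899^( - 1 ) 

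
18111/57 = 6037/19=317.74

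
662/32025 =662/32025 = 0.02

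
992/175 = 5 + 117/175=5.67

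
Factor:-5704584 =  - 2^3*3^1*237691^1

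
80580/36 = 6715/3  =  2238.33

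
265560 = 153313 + 112247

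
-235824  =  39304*(-6 )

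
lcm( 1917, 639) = 1917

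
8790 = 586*15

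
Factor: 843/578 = 2^(  -  1 )*3^1*17^( - 2)  *281^1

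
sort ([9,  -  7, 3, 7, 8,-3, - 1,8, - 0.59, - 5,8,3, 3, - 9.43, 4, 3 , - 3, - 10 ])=[ - 10,-9.43, - 7, - 5,  -  3 , - 3, - 1,-0.59,  3, 3, 3, 3, 4,7, 8, 8 , 8, 9 ]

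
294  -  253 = 41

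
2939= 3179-240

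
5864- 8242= - 2378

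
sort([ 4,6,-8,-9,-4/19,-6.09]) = [ - 9, - 8, - 6.09, - 4/19,4,6] 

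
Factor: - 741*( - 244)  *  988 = 2^4*3^1*13^2*19^2*61^1=178634352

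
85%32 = 21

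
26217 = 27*971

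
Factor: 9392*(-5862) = - 2^5*3^1*587^1*977^1 = - 55055904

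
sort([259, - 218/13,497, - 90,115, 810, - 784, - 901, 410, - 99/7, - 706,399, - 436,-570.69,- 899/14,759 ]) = [- 901, - 784, - 706, - 570.69, - 436, - 90, - 899/14, - 218/13,-99/7, 115,259, 399,  410,497, 759,810]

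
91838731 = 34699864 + 57138867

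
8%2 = 0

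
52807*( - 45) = - 2376315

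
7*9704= 67928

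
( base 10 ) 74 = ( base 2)1001010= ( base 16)4a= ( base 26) 2M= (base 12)62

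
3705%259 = 79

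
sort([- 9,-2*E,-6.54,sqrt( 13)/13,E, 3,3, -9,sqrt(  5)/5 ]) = [-9, - 9, - 6.54, - 2*E, sqrt (13) /13,sqrt( 5)/5,E,3, 3 ] 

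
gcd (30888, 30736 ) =8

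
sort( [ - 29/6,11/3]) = [ - 29/6, 11/3]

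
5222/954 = 2611/477 = 5.47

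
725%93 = 74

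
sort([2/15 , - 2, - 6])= [ - 6 , - 2,2/15] 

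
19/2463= 19/2463 = 0.01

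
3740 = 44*85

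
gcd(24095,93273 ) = 1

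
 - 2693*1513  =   - 4074509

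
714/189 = 3 + 7/9 = 3.78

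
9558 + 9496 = 19054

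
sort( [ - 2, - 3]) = [- 3, - 2 ] 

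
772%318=136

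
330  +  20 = 350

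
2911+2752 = 5663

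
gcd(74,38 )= 2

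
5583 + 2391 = 7974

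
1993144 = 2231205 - 238061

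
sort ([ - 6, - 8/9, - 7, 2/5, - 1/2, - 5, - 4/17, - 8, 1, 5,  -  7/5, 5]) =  [ - 8, - 7,-6,-5, - 7/5, -8/9, - 1/2, - 4/17,2/5, 1, 5, 5]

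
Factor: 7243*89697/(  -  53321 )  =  -3^1*29^1*71^( - 1)*751^( -1)*1031^1*7243^1 =- 649675371/53321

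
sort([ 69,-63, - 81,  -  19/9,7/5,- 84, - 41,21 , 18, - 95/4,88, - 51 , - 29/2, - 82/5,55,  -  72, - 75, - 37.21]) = [-84,- 81 , -75, - 72, - 63 ,-51, - 41, - 37.21, -95/4, - 82/5, - 29/2, - 19/9 , 7/5,18,  21 , 55, 69, 88 ]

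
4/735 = 4/735 = 0.01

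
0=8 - 8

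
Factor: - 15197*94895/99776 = - 1442119315/99776 = - 2^ ( - 6 )*5^1*  7^1*13^1 * 167^1*1559^( - 1 ) * 18979^1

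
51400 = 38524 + 12876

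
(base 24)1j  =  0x2b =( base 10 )43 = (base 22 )1L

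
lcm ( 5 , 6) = 30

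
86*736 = 63296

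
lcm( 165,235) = 7755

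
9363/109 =9363/109= 85.90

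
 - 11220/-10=1122/1 =1122.00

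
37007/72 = 513 + 71/72 = 513.99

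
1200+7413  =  8613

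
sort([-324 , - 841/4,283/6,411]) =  [-324, - 841/4,  283/6, 411]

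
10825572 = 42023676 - 31198104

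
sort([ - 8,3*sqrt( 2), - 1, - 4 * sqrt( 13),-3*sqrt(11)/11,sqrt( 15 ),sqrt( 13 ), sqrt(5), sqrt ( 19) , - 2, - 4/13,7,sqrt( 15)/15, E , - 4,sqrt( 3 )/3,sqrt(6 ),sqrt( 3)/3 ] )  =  [-4*sqrt(13), - 8, - 4,  -  2, - 1, - 3*sqrt(11 )/11, - 4/13,sqrt( 15)/15,  sqrt(3 )/3,  sqrt(3 )/3,sqrt( 5 ),  sqrt(6), E,sqrt( 13 ),sqrt(15) , 3 * sqrt( 2 ), sqrt( 19),7 ]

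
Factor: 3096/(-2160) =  - 2^( - 1)*3^( - 1)*5^( - 1) *43^1= -43/30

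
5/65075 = 1/13015 = 0.00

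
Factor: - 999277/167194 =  - 2^( - 1)*17^1*43^1*1367^1*83597^(-1)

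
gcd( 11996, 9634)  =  2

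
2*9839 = 19678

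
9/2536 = 9/2536 = 0.00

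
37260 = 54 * 690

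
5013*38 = 190494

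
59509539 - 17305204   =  42204335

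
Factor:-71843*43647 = - 3135731421 = - 3^1*14549^1*71843^1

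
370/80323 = 370/80323 = 0.00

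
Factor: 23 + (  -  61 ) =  - 2^1* 19^1 = - 38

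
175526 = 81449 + 94077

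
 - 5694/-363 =15 + 83/121=15.69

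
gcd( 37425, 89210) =5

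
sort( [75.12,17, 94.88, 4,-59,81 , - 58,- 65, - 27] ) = [ - 65, - 59, - 58, - 27, 4,  17, 75.12, 81, 94.88]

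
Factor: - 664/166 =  - 4 = - 2^2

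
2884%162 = 130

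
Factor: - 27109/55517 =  - 7^ (- 2)* 11^( - 1)*103^(-1)*27109^1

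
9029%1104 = 197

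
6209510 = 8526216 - 2316706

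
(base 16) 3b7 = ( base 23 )1I8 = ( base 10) 951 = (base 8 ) 1667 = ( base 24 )1ff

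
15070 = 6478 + 8592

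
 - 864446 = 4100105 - 4964551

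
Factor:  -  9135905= - 5^1*1827181^1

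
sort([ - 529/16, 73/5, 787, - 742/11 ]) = [ - 742/11,  -  529/16, 73/5, 787 ] 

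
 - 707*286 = -202202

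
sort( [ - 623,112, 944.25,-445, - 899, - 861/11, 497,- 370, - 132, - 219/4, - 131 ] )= [ - 899 , - 623, - 445,- 370, - 132, - 131, - 861/11, - 219/4,112,497, 944.25]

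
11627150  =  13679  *850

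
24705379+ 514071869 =538777248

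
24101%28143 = 24101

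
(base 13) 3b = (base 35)1f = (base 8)62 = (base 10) 50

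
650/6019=50/463 = 0.11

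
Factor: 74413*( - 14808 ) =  - 1101907704 = - 2^3*3^1*617^1 * 74413^1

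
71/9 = 7 + 8/9= 7.89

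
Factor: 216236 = 2^2*54059^1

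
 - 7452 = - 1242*6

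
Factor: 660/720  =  11/12  =  2^( - 2 ) *3^( - 1 )*11^1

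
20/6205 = 4/1241  =  0.00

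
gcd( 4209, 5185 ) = 61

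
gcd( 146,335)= 1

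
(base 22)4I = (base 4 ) 1222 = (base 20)56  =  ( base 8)152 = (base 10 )106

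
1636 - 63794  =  -62158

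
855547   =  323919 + 531628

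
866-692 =174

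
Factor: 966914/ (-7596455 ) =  - 2^1*5^( - 1)*13^1*37189^1*1519291^( - 1)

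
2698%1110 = 478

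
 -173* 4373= -756529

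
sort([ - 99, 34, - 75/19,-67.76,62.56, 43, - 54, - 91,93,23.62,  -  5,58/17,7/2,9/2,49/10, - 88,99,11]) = [-99 , - 91, - 88 , - 67.76, - 54, - 5, - 75/19,58/17,  7/2,  9/2,49/10, 11,23.62, 34,43,62.56,93,99 ]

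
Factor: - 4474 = - 2^1 * 2237^1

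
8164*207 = 1689948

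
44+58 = 102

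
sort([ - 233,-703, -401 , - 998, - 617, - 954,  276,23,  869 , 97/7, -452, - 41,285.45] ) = [ - 998, - 954, - 703, - 617, - 452,- 401, - 233, - 41,97/7, 23,276, 285.45 , 869] 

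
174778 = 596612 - 421834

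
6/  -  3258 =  - 1/543 = -0.00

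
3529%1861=1668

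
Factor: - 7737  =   - 3^1* 2579^1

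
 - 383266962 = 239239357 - 622506319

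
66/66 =1 = 1.00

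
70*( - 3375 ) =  - 236250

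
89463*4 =357852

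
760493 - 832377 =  -71884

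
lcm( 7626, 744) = 30504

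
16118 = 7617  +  8501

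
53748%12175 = 5048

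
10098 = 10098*1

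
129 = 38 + 91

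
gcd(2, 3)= 1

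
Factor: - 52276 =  - 2^2*7^1*1867^1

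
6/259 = 6/259= 0.02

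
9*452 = 4068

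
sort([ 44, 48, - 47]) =[ - 47,44,48]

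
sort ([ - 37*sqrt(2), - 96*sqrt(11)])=[ - 96*sqrt( 11), - 37*sqrt(2) ]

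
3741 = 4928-1187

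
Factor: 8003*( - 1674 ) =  - 2^1 *3^3  *  31^1*53^1 * 151^1 = - 13397022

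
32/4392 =4/549   =  0.01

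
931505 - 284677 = 646828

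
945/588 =45/28 = 1.61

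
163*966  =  157458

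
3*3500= 10500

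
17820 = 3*5940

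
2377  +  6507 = 8884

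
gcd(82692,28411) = 1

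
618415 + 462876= 1081291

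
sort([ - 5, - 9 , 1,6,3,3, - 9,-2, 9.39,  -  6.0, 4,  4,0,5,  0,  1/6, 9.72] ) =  [ - 9,  -  9, - 6.0 ,-5 , - 2, 0,0,1/6,  1,  3 , 3, 4,4,5, 6,9.39, 9.72]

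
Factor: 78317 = 78317^1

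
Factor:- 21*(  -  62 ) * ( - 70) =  - 91140 = - 2^2*3^1*5^1 * 7^2 * 31^1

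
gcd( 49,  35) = 7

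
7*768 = 5376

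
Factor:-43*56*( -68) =163744  =  2^5*7^1*17^1*43^1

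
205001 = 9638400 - 9433399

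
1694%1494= 200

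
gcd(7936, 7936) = 7936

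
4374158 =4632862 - 258704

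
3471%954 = 609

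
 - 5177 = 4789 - 9966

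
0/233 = 0 = 0.00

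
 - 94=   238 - 332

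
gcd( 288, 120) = 24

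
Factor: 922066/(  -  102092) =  - 2^ (- 1)*241^1*1913^1*25523^( - 1) = - 461033/51046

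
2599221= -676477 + 3275698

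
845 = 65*13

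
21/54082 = 3/7726 = 0.00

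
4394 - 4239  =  155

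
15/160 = 3/32 = 0.09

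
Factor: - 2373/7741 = - 3^1*7^1* 113^1 * 7741^( - 1) 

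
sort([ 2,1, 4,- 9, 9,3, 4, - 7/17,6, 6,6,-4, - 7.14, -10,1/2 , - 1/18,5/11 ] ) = [ - 10, - 9 , - 7.14, - 4, - 7/17,-1/18, 5/11, 1/2,1,  2, 3, 4, 4,6,6, 6, 9]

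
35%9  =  8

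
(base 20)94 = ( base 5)1214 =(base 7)352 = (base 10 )184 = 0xb8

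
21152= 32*661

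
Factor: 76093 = 47^1*1619^1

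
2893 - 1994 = 899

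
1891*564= 1066524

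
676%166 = 12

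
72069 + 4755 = 76824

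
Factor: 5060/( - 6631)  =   - 2^2*5^1*11^1*19^( - 1) * 23^1*  349^( -1 )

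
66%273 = 66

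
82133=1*82133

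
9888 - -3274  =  13162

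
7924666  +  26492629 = 34417295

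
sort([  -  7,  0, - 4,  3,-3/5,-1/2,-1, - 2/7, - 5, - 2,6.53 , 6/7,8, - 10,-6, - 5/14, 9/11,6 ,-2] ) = [-10 , - 7,-6, - 5, - 4, - 2,-2, - 1 ,-3/5,  -  1/2, - 5/14, - 2/7,0,  9/11,6/7, 3, 6, 6.53,8]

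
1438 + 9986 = 11424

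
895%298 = 1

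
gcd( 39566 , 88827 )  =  1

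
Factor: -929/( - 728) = 2^( - 3)*7^( - 1)*13^( - 1)*929^1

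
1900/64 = 29 + 11/16=29.69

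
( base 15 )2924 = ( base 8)21151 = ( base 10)8809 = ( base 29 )ADM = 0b10001001101001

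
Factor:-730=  - 2^1*5^1*73^1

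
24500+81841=106341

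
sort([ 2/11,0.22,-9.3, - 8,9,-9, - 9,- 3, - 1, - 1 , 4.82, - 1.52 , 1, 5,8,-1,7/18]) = [ - 9.3, - 9, - 9, - 8, - 3,  -  1.52,-1, - 1, - 1 , 2/11 , 0.22,  7/18, 1,4.82,5,8,9] 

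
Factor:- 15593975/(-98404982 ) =2^( - 1)*5^2 * 13^ ( - 2)*109^( - 1)*2671^( - 1)*623759^1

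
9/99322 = 9/99322 = 0.00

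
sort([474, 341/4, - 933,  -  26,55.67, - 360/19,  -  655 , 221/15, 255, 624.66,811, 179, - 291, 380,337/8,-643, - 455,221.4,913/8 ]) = [  -  933, - 655, - 643, - 455, - 291,-26,-360/19, 221/15 , 337/8, 55.67 , 341/4,913/8,  179,221.4 , 255,380,474,624.66,811 ]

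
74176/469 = 74176/469=158.16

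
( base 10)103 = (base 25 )43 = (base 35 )2X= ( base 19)58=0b1100111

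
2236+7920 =10156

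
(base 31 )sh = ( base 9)1183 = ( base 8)1565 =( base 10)885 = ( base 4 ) 31311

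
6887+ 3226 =10113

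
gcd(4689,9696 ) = 3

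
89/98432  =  89/98432 = 0.00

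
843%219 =186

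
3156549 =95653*33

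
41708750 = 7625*5470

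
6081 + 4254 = 10335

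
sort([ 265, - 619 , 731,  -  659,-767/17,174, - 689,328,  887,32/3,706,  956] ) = [ - 689, - 659, - 619, - 767/17,32/3, 174,265,328,706, 731,887,956]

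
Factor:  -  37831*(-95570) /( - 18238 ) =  - 1807754335/9119= - 5^1*11^( - 1) * 19^1 * 503^1*829^( - 1 ) * 37831^1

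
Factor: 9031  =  11^1 * 821^1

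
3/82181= 3/82181 = 0.00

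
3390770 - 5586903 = - 2196133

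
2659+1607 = 4266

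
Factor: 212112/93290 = 216/95=2^3*3^3*5^( - 1)*19^(-1 ) 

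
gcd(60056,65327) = 1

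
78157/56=1395+37/56  =  1395.66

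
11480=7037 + 4443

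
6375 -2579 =3796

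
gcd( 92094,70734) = 6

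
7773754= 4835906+2937848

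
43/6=7 + 1/6  =  7.17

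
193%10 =3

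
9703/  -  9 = - 1079 + 8/9 = - 1078.11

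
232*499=115768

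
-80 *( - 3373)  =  269840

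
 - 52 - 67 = -119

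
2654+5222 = 7876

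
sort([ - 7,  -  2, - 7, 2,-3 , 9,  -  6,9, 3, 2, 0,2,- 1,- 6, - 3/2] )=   [ - 7,-7, - 6,-6,  -  3 , - 2 ,-3/2, - 1, 0,2, 2, 2,  3,  9, 9] 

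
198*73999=14651802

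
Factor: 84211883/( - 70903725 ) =-3^( - 1) *5^( -2)*7^1 * 19^ (-1 )* 83^1*193^1*751^1*49757^( - 1 )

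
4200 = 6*700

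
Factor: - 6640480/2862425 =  - 2^5*5^( - 1)*7^3*11^2*61^(-1 )* 1877^(-1)= - 1328096/572485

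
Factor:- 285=  -  3^1*5^1*19^1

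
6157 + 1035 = 7192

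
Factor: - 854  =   - 2^1 * 7^1* 61^1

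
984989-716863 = 268126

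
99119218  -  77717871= 21401347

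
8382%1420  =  1282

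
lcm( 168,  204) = 2856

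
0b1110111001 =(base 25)1D3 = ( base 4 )32321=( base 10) 953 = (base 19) 2C3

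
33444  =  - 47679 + 81123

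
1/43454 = 1/43454 = 0.00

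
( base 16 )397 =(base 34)r1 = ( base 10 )919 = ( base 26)199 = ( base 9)1231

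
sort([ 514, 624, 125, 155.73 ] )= [ 125, 155.73,514,  624]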